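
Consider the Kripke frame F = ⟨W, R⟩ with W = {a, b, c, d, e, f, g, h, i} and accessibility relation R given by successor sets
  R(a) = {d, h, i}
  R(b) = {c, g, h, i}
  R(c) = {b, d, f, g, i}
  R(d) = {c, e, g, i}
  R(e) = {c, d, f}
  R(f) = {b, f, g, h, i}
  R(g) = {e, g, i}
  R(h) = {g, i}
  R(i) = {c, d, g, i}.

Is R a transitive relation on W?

Transitive: no — a R d and d R c, but not a R c.

No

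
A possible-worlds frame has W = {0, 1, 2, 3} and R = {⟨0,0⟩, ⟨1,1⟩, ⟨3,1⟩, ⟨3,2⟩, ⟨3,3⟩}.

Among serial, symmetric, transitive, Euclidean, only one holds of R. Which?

Serial: no — 2 has no R-successor.
Symmetric: no — 3 R 1 but not 1 R 3.
Transitive: yes — every two-step R-path is closed by a direct edge.
Euclidean: no — 3 R 1 and 3 R 2, but not 1 R 2.
Only transitive holds.

transitive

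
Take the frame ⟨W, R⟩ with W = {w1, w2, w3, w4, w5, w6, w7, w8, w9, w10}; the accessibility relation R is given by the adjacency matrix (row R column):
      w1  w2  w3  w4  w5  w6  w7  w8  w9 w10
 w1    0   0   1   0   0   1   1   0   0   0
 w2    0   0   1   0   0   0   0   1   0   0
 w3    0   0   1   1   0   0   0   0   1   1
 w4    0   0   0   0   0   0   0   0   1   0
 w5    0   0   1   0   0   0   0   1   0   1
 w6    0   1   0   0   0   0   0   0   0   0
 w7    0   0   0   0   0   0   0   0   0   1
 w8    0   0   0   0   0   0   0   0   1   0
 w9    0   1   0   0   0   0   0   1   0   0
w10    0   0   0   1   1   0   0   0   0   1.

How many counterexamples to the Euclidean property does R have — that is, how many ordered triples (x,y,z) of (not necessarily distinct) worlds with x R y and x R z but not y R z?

37

Enumerating: (w1,w3,w6), (w1,w3,w7), (w1,w6,w3), (w1,w6,w6), (w1,w6,w7), (w1,w7,w3), (w1,w7,w6), (w1,w7,w7), (w10,w4,w10), (w10,w4,w4), (w10,w4,w5), (w10,w5,w4), … and 25 more.
Total: 37.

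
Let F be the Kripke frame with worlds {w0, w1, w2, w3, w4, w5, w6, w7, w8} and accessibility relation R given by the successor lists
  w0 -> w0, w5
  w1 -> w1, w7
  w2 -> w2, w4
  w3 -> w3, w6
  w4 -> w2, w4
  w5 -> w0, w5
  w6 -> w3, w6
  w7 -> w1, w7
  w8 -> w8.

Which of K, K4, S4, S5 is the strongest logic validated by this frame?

Transitive (axiom 4): yes — every two-step R-path is closed by a direct edge.
Reflexive (axiom T): yes — every world is R-related to itself.
Euclidean (axiom 5): yes — any two successors of a common world are R-related.
So F validates K, K4, S4, S5. The strongest is S5.

S5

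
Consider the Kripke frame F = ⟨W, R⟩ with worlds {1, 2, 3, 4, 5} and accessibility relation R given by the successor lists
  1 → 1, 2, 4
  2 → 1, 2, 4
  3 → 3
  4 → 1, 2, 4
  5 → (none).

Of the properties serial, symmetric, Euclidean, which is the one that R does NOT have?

serial

Serial: no — 5 has no R-successor.
Symmetric: yes — every pair in R has its reverse in R.
Euclidean: yes — any two successors of a common world are R-related.
Only serial fails.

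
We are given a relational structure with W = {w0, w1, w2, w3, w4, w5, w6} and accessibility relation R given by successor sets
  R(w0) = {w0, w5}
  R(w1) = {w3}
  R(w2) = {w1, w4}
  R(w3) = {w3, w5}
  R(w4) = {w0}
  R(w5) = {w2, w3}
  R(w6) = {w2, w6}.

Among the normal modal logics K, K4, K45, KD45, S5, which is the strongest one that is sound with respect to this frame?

Transitive (axiom 4): no — w0 R w5 and w5 R w2, but not w0 R w2.
Euclidean (axiom 5): no — w2 R w1 and w2 R w4, but not w1 R w4.
Serial (axiom D): yes — every world has a successor (e.g. w0 R w0).
Reflexive (axiom T): no — w1 is not related to itself.
So F validates K; K4 would additionally require R to be transitive. The strongest is K.

K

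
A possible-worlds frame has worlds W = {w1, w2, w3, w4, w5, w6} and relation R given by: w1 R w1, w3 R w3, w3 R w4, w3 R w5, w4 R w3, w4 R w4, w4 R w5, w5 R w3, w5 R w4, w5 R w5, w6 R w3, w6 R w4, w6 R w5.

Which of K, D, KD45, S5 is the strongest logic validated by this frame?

Serial (axiom D): no — w2 has no R-successor.
Euclidean (axiom 5): yes — any two successors of a common world are R-related.
Transitive (axiom 4): yes — every two-step R-path is closed by a direct edge.
Reflexive (axiom T): no — w2 is not related to itself.
So F validates K; D would additionally require R to be serial. The strongest is K.

K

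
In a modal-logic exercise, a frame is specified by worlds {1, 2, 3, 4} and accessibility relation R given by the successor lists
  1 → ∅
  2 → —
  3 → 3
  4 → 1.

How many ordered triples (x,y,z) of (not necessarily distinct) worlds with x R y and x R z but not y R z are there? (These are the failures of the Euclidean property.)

1

Enumerating: (4,1,1).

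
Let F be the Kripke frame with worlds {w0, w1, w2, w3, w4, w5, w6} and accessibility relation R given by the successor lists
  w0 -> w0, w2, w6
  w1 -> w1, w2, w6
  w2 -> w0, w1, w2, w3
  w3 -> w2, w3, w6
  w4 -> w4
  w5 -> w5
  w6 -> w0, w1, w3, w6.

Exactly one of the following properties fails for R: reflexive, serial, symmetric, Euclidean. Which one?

Euclidean

Reflexive: yes — every world is R-related to itself.
Serial: yes — every world has a successor (e.g. w0 R w0).
Symmetric: yes — every pair in R has its reverse in R.
Euclidean: no — w0 R w2 and w0 R w6, but not w2 R w6.
Only Euclidean fails.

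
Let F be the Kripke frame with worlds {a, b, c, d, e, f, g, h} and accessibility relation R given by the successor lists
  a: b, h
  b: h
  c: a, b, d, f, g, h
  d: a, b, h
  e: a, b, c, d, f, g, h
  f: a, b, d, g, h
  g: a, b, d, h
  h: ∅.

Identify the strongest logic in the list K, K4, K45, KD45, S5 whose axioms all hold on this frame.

Transitive (axiom 4): yes — every two-step R-path is closed by a direct edge.
Euclidean (axiom 5): no — a R h and a R b, but not h R b.
Serial (axiom D): no — h has no R-successor.
Reflexive (axiom T): no — a is not related to itself.
So F validates K, K4; K45 would additionally require R to be Euclidean. The strongest is K4.

K4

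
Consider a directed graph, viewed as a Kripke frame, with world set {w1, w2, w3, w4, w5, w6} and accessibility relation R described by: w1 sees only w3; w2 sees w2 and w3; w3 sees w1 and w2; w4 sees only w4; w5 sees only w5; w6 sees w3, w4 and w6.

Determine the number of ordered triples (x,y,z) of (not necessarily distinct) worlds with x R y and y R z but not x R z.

7

Enumerating: (w1,w3,w1), (w1,w3,w2), (w2,w3,w1), (w3,w1,w3), (w3,w2,w3), (w6,w3,w1), (w6,w3,w2).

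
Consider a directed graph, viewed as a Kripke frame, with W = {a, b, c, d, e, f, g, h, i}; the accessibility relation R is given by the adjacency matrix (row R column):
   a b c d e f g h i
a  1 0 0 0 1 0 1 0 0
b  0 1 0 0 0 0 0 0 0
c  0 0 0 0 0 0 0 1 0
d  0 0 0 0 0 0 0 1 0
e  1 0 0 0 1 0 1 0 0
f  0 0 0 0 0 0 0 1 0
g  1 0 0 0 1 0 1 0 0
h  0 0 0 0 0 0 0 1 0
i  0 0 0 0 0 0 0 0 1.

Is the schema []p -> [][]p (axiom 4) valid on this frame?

By correspondence theory, 4 is valid on a frame iff R is transitive.
Transitive: yes — every two-step R-path is closed by a direct edge.

Yes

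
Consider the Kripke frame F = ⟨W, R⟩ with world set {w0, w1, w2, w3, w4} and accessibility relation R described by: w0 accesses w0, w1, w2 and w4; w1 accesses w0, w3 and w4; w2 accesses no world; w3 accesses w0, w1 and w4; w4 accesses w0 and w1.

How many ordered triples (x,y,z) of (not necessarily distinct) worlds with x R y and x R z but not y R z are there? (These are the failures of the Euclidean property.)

Enumerating: (w0,w1,w1), (w0,w1,w2), (w0,w2,w0), (w0,w2,w1), (w0,w2,w2), (w0,w2,w4), (w0,w4,w2), (w0,w4,w4), (w1,w0,w3), (w1,w3,w3), (w1,w4,w3), (w1,w4,w4), (w3,w1,w1), (w3,w4,w4), (w4,w1,w1).

15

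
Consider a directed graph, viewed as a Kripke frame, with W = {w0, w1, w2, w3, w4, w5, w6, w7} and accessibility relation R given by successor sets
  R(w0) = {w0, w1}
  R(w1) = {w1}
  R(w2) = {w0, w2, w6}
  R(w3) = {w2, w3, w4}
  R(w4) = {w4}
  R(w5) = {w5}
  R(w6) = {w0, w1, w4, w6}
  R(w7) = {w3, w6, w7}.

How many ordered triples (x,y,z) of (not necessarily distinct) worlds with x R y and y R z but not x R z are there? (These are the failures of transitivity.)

Enumerating: (w2,w0,w1), (w2,w6,w1), (w2,w6,w4), (w3,w2,w0), (w3,w2,w6), (w7,w3,w2), (w7,w3,w4), (w7,w6,w0), (w7,w6,w1), (w7,w6,w4).

10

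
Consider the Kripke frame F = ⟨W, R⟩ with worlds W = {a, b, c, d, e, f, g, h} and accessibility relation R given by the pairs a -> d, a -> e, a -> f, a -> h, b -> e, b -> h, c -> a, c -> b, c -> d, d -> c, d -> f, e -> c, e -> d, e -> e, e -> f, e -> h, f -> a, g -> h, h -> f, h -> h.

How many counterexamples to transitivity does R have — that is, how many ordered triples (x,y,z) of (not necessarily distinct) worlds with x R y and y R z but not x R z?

27

Enumerating: (a,d,c), (a,e,c), (a,f,a), (b,e,c), (b,e,d), (b,e,f), (b,h,f), (c,a,e), (c,a,f), (c,a,h), (c,b,e), (c,b,h), … and 15 more.
Total: 27.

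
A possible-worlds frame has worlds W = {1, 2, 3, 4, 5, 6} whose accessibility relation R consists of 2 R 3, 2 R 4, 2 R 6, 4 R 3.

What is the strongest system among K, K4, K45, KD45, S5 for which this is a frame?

Transitive (axiom 4): yes — every two-step R-path is closed by a direct edge.
Euclidean (axiom 5): no — 2 R 3 and 2 R 4, but not 3 R 4.
Serial (axiom D): no — 1 has no R-successor.
Reflexive (axiom T): no — 1 is not related to itself.
So F validates K, K4; K45 would additionally require R to be Euclidean. The strongest is K4.

K4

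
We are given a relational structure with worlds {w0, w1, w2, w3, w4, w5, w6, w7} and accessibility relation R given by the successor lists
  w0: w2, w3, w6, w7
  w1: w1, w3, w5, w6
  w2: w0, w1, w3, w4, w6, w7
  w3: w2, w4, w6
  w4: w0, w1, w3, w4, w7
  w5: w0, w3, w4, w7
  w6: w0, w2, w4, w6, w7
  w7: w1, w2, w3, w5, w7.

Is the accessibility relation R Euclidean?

No

Euclidean: no — w0 R w3 and w0 R w7, but not w3 R w7.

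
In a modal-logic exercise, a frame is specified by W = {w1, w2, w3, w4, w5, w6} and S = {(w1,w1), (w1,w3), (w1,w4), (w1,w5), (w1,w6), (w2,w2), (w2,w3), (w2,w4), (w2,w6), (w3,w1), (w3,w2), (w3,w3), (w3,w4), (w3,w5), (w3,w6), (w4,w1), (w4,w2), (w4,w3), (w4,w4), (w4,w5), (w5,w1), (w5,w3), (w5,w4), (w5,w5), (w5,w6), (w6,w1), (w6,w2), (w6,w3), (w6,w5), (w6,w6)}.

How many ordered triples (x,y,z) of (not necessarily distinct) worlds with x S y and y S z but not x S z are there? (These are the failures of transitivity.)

20

Enumerating: (w1,w3,w2), (w1,w4,w2), (w1,w6,w2), (w2,w3,w1), (w2,w3,w5), (w2,w4,w1), (w2,w4,w5), (w2,w6,w1), (w2,w6,w5), (w4,w1,w6), (w4,w2,w6), (w4,w3,w6), … and 8 more.
Total: 20.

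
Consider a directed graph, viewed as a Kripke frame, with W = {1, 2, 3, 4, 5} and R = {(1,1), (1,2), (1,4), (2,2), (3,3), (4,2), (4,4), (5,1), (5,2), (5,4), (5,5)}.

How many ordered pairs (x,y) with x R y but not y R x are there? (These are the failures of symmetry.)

6

Enumerating: (1,2), (1,4), (4,2), (5,1), (5,2), (5,4).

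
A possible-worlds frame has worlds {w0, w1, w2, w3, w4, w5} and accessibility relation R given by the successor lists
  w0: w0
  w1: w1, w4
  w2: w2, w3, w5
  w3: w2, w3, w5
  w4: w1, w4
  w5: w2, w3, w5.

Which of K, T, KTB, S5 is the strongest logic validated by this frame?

S5

Reflexive (axiom T): yes — every world is R-related to itself.
Symmetric (axiom B): yes — every pair in R has its reverse in R.
Euclidean (axiom 5): yes — any two successors of a common world are R-related.
So F validates K, T, KTB, S5. The strongest is S5.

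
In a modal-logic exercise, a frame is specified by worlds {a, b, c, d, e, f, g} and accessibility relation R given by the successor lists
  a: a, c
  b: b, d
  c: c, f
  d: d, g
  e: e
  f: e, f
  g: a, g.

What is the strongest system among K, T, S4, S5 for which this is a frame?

Reflexive (axiom T): yes — every world is R-related to itself.
Transitive (axiom 4): no — a R c and c R f, but not a R f.
Euclidean (axiom 5): no — a R c and a R a, but not c R a.
So F validates K, T; S4 would additionally require R to be transitive. The strongest is T.

T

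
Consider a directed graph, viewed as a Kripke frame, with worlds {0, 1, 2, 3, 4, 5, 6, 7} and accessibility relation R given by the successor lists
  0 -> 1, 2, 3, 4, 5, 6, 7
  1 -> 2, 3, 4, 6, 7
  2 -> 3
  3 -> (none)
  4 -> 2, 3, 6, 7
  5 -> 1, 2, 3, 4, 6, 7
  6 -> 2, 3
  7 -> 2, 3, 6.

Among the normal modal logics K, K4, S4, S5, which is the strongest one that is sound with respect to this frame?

Transitive (axiom 4): yes — every two-step R-path is closed by a direct edge.
Reflexive (axiom T): no — 0 is not related to itself.
Euclidean (axiom 5): no — 0 R 1 and 0 R 5, but not 1 R 5.
So F validates K, K4; S4 would additionally require R to be reflexive. The strongest is K4.

K4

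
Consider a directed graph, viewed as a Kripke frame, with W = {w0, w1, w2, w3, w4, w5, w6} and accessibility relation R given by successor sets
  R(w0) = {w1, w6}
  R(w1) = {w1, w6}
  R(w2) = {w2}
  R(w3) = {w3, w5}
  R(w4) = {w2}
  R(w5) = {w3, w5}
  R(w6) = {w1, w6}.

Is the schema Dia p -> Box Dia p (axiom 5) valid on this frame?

The schema 5 characterises exactly the Euclidean frames.
Euclidean: yes — any two successors of a common world are R-related.

Yes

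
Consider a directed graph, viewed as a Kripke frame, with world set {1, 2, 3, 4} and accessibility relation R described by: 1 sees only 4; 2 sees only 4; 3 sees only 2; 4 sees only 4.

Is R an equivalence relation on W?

No

Reflexive: no — 1 is not related to itself.
Symmetric: no — 1 R 4 but not 4 R 1.
Transitive: no — 3 R 2 and 2 R 4, but not 3 R 4.
So R is not an equivalence relation.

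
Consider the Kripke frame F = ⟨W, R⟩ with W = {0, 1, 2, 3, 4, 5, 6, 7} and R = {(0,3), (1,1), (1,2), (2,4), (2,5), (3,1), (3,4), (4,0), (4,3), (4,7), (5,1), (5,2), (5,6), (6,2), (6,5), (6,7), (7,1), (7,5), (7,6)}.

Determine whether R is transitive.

No

Transitive: no — 0 R 3 and 3 R 1, but not 0 R 1.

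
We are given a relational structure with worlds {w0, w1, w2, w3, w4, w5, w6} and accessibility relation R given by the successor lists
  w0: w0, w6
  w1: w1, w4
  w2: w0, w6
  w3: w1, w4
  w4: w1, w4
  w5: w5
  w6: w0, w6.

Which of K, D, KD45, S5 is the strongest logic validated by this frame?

KD45

Serial (axiom D): yes — every world has a successor (e.g. w0 R w0).
Euclidean (axiom 5): yes — any two successors of a common world are R-related.
Transitive (axiom 4): yes — every two-step R-path is closed by a direct edge.
Reflexive (axiom T): no — w2 is not related to itself.
So F validates K, D, KD45; S5 would additionally require R to be reflexive. The strongest is KD45.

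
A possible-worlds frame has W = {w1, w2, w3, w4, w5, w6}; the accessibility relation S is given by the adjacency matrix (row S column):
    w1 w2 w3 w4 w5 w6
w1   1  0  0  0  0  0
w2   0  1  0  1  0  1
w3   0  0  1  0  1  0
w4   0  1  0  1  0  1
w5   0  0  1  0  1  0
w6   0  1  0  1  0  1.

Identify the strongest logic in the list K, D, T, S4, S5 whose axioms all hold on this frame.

S5

Serial (axiom D): yes — every world has a successor (e.g. w1 S w1).
Reflexive (axiom T): yes — every world is S-related to itself.
Transitive (axiom 4): yes — every two-step S-path is closed by a direct edge.
Euclidean (axiom 5): yes — any two successors of a common world are S-related.
So F validates K, D, T, S4, S5. The strongest is S5.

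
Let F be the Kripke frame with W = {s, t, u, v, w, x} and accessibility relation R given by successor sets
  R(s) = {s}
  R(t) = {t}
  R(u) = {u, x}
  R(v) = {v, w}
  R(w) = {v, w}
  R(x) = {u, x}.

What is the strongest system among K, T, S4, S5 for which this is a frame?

S5

Reflexive (axiom T): yes — every world is R-related to itself.
Transitive (axiom 4): yes — every two-step R-path is closed by a direct edge.
Euclidean (axiom 5): yes — any two successors of a common world are R-related.
So F validates K, T, S4, S5. The strongest is S5.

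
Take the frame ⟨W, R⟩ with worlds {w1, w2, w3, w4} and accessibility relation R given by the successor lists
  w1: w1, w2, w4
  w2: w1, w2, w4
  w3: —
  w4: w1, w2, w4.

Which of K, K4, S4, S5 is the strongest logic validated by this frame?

K4

Transitive (axiom 4): yes — every two-step R-path is closed by a direct edge.
Reflexive (axiom T): no — w3 is not related to itself.
Euclidean (axiom 5): yes — any two successors of a common world are R-related.
So F validates K, K4; S4 would additionally require R to be reflexive. The strongest is K4.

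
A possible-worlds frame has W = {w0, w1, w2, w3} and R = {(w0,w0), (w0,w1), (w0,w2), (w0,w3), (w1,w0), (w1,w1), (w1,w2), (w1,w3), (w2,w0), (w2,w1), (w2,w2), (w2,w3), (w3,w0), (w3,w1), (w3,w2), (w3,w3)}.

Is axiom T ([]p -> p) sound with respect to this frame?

By correspondence theory, T is valid on a frame iff R is reflexive.
Reflexive: yes — every world is R-related to itself.

Yes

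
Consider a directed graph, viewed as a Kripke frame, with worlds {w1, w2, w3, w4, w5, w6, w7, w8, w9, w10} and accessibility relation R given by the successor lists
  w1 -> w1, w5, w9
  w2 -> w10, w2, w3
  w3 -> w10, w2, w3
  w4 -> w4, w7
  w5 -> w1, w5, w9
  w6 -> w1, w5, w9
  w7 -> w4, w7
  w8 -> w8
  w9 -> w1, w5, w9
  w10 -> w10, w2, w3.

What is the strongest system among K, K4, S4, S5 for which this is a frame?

K4

Transitive (axiom 4): yes — every two-step R-path is closed by a direct edge.
Reflexive (axiom T): no — w6 is not related to itself.
Euclidean (axiom 5): yes — any two successors of a common world are R-related.
So F validates K, K4; S4 would additionally require R to be reflexive. The strongest is K4.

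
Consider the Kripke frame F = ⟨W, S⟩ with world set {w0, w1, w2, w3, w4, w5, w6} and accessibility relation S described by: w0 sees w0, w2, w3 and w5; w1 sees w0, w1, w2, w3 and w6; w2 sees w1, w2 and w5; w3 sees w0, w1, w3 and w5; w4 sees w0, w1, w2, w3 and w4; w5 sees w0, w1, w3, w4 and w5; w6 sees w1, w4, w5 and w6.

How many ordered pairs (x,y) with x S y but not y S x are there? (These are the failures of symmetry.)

11

Enumerating: (w0,w2), (w1,w0), (w2,w5), (w4,w0), (w4,w1), (w4,w2), (w4,w3), (w5,w1), (w5,w4), (w6,w4), (w6,w5).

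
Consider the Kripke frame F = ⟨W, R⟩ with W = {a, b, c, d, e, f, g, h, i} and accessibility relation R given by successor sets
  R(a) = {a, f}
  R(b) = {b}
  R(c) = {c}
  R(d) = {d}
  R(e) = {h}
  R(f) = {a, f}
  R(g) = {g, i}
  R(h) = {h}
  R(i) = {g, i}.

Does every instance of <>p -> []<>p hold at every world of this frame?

Axiom 5 corresponds to the accessibility relation being Euclidean.
Euclidean: yes — any two successors of a common world are R-related.

Yes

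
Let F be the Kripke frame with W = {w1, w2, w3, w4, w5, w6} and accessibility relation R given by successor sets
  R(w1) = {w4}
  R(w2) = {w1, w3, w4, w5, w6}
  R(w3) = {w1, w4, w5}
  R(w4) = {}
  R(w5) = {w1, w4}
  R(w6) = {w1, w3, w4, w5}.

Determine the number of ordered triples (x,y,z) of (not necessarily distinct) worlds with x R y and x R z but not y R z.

Enumerating: (w1,w4,w4), (w2,w1,w1), (w2,w1,w3), (w2,w1,w5), (w2,w1,w6), (w2,w3,w3), (w2,w3,w6), (w2,w4,w1), (w2,w4,w3), (w2,w4,w4), (w2,w4,w5), (w2,w4,w6), … and 23 more.
Total: 35.

35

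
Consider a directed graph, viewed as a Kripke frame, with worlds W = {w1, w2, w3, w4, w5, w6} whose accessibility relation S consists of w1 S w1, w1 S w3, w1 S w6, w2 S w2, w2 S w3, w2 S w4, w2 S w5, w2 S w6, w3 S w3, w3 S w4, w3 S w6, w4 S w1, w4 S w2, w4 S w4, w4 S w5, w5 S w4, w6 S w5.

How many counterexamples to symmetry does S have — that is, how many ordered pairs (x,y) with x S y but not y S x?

Enumerating: (w1,w3), (w1,w6), (w2,w3), (w2,w5), (w2,w6), (w3,w4), (w3,w6), (w4,w1), (w6,w5).

9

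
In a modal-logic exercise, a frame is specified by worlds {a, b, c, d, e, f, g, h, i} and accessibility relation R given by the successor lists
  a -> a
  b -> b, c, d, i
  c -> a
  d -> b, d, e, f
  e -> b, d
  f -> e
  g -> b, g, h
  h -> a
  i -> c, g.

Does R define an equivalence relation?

Reflexive: no — c is not related to itself.
Symmetric: no — b R c but not c R b.
Transitive: no — b R c and c R a, but not b R a.
So R is not an equivalence relation.

No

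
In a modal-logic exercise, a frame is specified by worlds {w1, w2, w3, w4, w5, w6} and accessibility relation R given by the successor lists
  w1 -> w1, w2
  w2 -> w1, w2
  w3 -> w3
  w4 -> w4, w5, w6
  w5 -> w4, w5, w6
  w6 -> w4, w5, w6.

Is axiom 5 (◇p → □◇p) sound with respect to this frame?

By correspondence theory, 5 is valid on a frame iff R is Euclidean.
Euclidean: yes — any two successors of a common world are R-related.

Yes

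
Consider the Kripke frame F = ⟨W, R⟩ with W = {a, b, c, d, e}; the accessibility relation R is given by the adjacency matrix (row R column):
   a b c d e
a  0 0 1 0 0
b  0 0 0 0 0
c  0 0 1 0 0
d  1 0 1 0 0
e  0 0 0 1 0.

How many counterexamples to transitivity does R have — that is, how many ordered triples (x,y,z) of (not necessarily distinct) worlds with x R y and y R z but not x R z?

2

Enumerating: (e,d,a), (e,d,c).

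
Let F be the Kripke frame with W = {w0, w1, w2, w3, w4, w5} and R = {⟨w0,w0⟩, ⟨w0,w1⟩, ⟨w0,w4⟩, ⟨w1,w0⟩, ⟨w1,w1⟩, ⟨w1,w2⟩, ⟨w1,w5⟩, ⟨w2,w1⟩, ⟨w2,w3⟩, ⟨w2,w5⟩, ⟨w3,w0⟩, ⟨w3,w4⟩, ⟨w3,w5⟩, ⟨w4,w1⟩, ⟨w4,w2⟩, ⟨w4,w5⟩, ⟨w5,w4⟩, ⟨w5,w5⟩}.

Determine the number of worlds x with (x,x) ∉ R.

3

Enumerating: w2, w3, w4.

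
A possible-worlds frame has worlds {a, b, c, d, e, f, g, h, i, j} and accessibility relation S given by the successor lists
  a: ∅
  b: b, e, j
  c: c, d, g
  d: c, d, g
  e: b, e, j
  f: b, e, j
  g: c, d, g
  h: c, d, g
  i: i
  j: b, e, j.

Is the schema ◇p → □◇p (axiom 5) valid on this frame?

Yes

By correspondence theory, 5 is valid on a frame iff S is Euclidean.
Euclidean: yes — any two successors of a common world are S-related.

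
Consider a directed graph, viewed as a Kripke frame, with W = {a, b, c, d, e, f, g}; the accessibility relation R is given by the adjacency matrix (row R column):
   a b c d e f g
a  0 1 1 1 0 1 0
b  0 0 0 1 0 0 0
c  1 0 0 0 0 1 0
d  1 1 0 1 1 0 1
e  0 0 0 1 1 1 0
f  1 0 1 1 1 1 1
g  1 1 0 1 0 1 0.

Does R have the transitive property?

Transitive: no — a R d and d R e, but not a R e.

No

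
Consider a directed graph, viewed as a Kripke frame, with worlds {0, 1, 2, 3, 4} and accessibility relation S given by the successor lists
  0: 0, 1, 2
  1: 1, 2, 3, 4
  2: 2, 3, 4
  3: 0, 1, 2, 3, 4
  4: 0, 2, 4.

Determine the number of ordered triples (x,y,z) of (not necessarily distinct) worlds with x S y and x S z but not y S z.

16

Enumerating: (0,1,0), (0,2,0), (0,2,1), (1,2,1), (1,4,1), (1,4,3), (2,4,3), (3,0,3), (3,0,4), (3,1,0), (3,2,0), (3,2,1), (3,4,1), (3,4,3), (4,0,4), (4,2,0).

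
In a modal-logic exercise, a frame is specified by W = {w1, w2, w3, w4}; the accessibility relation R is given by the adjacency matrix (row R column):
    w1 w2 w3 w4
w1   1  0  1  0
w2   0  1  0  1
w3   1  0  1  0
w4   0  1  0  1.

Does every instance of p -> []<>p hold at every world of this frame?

By correspondence theory, B is valid on a frame iff R is symmetric.
Symmetric: yes — every pair in R has its reverse in R.

Yes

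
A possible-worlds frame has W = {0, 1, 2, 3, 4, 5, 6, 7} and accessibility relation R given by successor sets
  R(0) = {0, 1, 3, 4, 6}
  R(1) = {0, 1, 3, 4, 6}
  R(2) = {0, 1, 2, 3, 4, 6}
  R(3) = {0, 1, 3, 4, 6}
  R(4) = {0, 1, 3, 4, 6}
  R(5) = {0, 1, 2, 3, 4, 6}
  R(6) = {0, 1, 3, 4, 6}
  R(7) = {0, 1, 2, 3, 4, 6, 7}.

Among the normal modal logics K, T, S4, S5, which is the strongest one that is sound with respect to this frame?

Reflexive (axiom T): no — 5 is not related to itself.
Transitive (axiom 4): yes — every two-step R-path is closed by a direct edge.
Euclidean (axiom 5): no — 5 R 0 and 5 R 2, but not 0 R 2.
So F validates K; T would additionally require R to be reflexive. The strongest is K.

K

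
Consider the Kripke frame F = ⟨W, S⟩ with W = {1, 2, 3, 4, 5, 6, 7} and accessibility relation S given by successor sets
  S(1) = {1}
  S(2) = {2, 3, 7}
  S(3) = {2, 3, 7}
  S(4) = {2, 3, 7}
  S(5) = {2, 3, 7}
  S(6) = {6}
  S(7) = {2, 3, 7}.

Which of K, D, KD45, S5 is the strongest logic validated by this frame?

Serial (axiom D): yes — every world has a successor (e.g. 1 S 1).
Euclidean (axiom 5): yes — any two successors of a common world are S-related.
Transitive (axiom 4): yes — every two-step S-path is closed by a direct edge.
Reflexive (axiom T): no — 4 is not related to itself.
So F validates K, D, KD45; S5 would additionally require S to be reflexive. The strongest is KD45.

KD45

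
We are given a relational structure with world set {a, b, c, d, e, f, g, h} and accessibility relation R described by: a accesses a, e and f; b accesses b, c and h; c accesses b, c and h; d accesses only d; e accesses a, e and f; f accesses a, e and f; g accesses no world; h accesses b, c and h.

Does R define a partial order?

Reflexive: no — g is not related to itself.
Transitive: yes — every two-step R-path is closed by a direct edge.
Antisymmetric: no — a R e and e R a with a ≠ e.
So R is not a partial order.

No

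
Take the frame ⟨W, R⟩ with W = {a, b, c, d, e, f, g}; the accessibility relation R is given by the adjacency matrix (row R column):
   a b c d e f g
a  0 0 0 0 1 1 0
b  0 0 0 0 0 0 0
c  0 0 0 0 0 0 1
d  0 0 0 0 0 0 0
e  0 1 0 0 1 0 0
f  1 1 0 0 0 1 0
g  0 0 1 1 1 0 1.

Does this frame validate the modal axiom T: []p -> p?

The schema T characterises exactly the reflexive frames.
Reflexive: no — a is not related to itself.

No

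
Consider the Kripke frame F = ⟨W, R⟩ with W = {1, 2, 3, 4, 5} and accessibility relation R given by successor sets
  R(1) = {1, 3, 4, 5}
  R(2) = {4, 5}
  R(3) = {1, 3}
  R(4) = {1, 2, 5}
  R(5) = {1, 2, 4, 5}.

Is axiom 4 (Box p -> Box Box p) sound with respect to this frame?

No

The schema 4 characterises exactly the transitive frames.
Transitive: no — 1 R 4 and 4 R 2, but not 1 R 2.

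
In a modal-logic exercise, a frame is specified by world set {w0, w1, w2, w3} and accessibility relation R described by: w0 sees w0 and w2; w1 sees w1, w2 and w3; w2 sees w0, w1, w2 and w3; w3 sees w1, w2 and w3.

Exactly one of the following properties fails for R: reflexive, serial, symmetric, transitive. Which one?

transitive

Reflexive: yes — every world is R-related to itself.
Serial: yes — every world has a successor (e.g. w0 R w0).
Symmetric: yes — every pair in R has its reverse in R.
Transitive: no — w0 R w2 and w2 R w1, but not w0 R w1.
Only transitive fails.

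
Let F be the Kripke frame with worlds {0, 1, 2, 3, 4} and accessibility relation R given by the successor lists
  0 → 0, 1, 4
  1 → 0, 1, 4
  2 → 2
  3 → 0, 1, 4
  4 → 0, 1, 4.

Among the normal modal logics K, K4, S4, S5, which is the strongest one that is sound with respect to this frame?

Transitive (axiom 4): yes — every two-step R-path is closed by a direct edge.
Reflexive (axiom T): no — 3 is not related to itself.
Euclidean (axiom 5): yes — any two successors of a common world are R-related.
So F validates K, K4; S4 would additionally require R to be reflexive. The strongest is K4.

K4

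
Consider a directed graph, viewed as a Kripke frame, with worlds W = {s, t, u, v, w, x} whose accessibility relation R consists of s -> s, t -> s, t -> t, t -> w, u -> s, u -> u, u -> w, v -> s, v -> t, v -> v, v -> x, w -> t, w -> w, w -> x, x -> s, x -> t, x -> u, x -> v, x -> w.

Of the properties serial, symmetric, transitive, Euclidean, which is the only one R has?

Serial: yes — every world has a successor (e.g. s R s).
Symmetric: no — t R s but not s R t.
Transitive: no — t R w and w R x, but not t R x.
Euclidean: no — t R s and t R w, but not s R w.
Only serial holds.

serial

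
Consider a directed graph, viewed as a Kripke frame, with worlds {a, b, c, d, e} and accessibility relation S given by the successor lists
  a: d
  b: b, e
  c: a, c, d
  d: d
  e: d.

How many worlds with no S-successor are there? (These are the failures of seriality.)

S is serial; there are no such worlds.

0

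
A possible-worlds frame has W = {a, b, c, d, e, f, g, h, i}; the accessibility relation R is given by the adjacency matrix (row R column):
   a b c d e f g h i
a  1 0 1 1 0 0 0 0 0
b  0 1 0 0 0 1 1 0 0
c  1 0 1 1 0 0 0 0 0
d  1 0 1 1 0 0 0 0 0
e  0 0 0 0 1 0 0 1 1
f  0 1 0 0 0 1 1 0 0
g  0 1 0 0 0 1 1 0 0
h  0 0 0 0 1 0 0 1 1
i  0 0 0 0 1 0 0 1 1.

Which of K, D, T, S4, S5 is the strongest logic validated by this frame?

Serial (axiom D): yes — every world has a successor (e.g. a R a).
Reflexive (axiom T): yes — every world is R-related to itself.
Transitive (axiom 4): yes — every two-step R-path is closed by a direct edge.
Euclidean (axiom 5): yes — any two successors of a common world are R-related.
So F validates K, D, T, S4, S5. The strongest is S5.

S5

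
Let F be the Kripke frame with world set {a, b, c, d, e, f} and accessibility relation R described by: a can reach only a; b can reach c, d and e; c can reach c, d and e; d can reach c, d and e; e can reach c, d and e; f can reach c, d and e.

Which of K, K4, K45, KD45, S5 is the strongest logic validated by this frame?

KD45

Transitive (axiom 4): yes — every two-step R-path is closed by a direct edge.
Euclidean (axiom 5): yes — any two successors of a common world are R-related.
Serial (axiom D): yes — every world has a successor (e.g. a R a).
Reflexive (axiom T): no — b is not related to itself.
So F validates K, K4, K45, KD45; S5 would additionally require R to be reflexive. The strongest is KD45.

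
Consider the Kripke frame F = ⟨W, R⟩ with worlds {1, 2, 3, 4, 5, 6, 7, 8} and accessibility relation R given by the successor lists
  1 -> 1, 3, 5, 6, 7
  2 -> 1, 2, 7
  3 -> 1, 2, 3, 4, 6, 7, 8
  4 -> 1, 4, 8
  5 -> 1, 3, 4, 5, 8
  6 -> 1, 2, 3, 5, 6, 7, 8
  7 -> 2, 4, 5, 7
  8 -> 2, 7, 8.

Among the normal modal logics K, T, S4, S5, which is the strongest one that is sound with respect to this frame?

Reflexive (axiom T): yes — every world is R-related to itself.
Transitive (axiom 4): no — 1 R 3 and 3 R 2, but not 1 R 2.
Euclidean (axiom 5): no — 1 R 3 and 1 R 5, but not 3 R 5.
So F validates K, T; S4 would additionally require R to be transitive. The strongest is T.

T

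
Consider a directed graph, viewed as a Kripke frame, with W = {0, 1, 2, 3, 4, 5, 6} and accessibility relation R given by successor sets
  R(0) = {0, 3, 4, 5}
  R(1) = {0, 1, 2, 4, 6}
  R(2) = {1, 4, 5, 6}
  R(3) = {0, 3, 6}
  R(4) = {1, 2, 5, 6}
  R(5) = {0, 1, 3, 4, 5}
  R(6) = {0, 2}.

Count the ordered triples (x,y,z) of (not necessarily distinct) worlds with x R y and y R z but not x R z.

Enumerating: (0,3,6), (0,4,1), (0,4,2), (0,4,6), (0,5,1), (1,0,3), (1,0,5), (1,2,5), (1,4,5), (2,1,0), (2,1,2), (2,4,2), … and 26 more.
Total: 38.

38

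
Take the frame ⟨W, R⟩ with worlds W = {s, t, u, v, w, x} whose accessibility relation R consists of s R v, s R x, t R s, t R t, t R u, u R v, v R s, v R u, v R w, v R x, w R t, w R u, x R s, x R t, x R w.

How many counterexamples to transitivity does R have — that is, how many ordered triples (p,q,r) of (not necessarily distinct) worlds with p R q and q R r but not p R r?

23

Enumerating: (s,v,s), (s,v,u), (s,v,w), (s,x,s), (s,x,t), (s,x,w), (t,s,v), (t,s,x), (t,u,v), (u,v,s), (u,v,u), (u,v,w), … and 11 more.
Total: 23.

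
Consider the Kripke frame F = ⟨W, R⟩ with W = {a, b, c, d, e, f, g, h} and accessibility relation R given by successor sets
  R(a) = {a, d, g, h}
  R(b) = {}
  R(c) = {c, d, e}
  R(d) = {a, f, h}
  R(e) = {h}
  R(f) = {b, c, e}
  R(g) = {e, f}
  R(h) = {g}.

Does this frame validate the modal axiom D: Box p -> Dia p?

Axiom D corresponds to the accessibility relation being serial.
Serial: no — b has no R-successor.

No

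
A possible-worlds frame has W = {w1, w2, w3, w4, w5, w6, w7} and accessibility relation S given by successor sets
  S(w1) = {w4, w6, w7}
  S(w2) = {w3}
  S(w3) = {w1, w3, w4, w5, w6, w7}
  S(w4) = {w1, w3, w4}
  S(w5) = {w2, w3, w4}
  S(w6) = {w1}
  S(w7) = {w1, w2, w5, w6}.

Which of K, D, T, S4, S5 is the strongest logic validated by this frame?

Serial (axiom D): yes — every world has a successor (e.g. w1 S w4).
Reflexive (axiom T): no — w1 is not related to itself.
Transitive (axiom 4): no — w1 S w4 and w4 S w3, but not w1 S w3.
Euclidean (axiom 5): no — w1 S w4 and w1 S w6, but not w4 S w6.
So F validates K, D; T would additionally require S to be reflexive. The strongest is D.

D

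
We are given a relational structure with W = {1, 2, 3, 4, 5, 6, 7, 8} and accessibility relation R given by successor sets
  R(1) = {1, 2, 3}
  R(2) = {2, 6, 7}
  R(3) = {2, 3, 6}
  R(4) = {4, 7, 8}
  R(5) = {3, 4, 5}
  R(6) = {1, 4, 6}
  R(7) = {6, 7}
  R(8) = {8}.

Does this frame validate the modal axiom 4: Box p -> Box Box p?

No

Axiom 4 corresponds to the accessibility relation being transitive.
Transitive: no — 1 R 2 and 2 R 6, but not 1 R 6.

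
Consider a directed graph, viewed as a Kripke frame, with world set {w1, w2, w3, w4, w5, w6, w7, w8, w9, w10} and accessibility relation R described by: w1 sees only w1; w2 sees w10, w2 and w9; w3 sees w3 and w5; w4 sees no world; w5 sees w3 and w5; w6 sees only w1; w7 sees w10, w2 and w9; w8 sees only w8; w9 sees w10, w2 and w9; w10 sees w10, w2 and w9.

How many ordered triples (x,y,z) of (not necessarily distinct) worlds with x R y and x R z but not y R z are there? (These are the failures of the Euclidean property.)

0

R is Euclidean; there are no such tuples.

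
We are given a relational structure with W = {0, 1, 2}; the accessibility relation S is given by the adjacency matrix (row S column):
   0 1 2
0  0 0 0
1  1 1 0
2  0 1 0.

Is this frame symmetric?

No

Symmetric: no — 1 S 0 but not 0 S 1.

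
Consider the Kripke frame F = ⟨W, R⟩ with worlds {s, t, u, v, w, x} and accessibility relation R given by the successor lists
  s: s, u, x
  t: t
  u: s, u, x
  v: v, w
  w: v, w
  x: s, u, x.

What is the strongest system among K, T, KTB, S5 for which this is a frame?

Reflexive (axiom T): yes — every world is R-related to itself.
Symmetric (axiom B): yes — every pair in R has its reverse in R.
Euclidean (axiom 5): yes — any two successors of a common world are R-related.
So F validates K, T, KTB, S5. The strongest is S5.

S5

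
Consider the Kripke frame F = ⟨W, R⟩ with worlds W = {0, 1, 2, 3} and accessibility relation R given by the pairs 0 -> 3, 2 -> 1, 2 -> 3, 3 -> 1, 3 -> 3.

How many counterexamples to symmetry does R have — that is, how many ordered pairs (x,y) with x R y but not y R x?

Enumerating: (0,3), (2,1), (2,3), (3,1).

4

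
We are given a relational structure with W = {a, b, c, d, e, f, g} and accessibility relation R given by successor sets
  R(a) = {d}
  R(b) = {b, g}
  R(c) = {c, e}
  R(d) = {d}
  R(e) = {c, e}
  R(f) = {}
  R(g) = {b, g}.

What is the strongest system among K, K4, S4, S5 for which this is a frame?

Transitive (axiom 4): yes — every two-step R-path is closed by a direct edge.
Reflexive (axiom T): no — a is not related to itself.
Euclidean (axiom 5): yes — any two successors of a common world are R-related.
So F validates K, K4; S4 would additionally require R to be reflexive. The strongest is K4.

K4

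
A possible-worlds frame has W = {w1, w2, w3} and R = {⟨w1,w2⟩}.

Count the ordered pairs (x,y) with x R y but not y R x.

1

Enumerating: (w1,w2).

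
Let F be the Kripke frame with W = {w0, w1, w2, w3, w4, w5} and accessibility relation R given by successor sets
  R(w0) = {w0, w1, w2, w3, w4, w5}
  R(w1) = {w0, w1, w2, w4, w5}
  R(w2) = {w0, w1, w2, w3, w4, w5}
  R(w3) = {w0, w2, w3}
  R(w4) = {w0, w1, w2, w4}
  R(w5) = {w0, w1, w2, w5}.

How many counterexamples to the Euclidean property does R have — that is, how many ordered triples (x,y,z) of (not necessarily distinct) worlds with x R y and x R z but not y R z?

18

Enumerating: (w0,w1,w3), (w0,w3,w1), (w0,w3,w4), (w0,w3,w5), (w0,w4,w3), (w0,w4,w5), (w0,w5,w3), (w0,w5,w4), (w1,w4,w5), (w1,w5,w4), (w2,w1,w3), (w2,w3,w1), (w2,w3,w4), (w2,w3,w5), (w2,w4,w3), (w2,w4,w5), (w2,w5,w3), (w2,w5,w4).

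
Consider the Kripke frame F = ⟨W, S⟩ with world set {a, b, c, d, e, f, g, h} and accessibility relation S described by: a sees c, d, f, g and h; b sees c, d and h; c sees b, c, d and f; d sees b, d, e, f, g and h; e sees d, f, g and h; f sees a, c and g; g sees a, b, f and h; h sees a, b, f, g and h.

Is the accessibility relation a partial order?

Reflexive: no — a is not related to itself.
Transitive: no — a S c and c S b, but not a S b.
Antisymmetric: no — a S f and f S a with a ≠ f.
So S is not a partial order.

No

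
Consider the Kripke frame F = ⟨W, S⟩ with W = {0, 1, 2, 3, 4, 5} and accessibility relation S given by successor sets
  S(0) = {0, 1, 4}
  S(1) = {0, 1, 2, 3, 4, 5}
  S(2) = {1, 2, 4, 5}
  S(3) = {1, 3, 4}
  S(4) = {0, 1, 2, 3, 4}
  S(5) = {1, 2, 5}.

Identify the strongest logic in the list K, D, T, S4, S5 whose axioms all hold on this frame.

Serial (axiom D): yes — every world has a successor (e.g. 0 S 0).
Reflexive (axiom T): yes — every world is S-related to itself.
Transitive (axiom 4): no — 0 S 1 and 1 S 2, but not 0 S 2.
Euclidean (axiom 5): no — 1 S 0 and 1 S 2, but not 0 S 2.
So F validates K, D, T; S4 would additionally require S to be transitive. The strongest is T.

T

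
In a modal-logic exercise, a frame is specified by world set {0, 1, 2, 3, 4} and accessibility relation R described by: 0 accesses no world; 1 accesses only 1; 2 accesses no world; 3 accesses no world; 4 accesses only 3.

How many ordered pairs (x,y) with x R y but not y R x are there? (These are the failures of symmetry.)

Enumerating: (4,3).

1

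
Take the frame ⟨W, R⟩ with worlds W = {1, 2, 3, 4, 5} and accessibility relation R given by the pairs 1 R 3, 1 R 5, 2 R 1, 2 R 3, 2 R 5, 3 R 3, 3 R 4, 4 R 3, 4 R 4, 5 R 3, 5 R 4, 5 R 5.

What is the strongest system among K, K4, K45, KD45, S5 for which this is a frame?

Transitive (axiom 4): no — 1 R 3 and 3 R 4, but not 1 R 4.
Euclidean (axiom 5): no — 1 R 3 and 1 R 5, but not 3 R 5.
Serial (axiom D): yes — every world has a successor (e.g. 1 R 3).
Reflexive (axiom T): no — 1 is not related to itself.
So F validates K; K4 would additionally require R to be transitive. The strongest is K.

K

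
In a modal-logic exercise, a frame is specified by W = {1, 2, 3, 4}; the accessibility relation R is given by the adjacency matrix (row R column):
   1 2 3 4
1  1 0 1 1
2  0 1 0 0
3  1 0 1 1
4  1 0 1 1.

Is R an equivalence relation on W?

Reflexive: yes — every world is R-related to itself.
Symmetric: yes — every pair in R has its reverse in R.
Transitive: yes — every two-step R-path is closed by a direct edge.
So R is an equivalence relation.

Yes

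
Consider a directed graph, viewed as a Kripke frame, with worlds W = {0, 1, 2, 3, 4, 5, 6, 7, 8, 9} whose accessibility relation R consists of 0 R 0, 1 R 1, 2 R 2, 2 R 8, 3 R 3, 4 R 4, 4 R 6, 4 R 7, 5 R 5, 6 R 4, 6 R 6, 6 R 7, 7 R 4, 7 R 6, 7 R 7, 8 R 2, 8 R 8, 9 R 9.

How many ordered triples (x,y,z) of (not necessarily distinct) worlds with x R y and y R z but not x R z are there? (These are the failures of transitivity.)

R is transitive; there are no such tuples.

0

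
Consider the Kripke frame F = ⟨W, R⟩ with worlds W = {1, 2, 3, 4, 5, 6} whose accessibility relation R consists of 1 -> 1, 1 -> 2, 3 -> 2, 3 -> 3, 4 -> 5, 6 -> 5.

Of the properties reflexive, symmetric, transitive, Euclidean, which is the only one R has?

transitive

Reflexive: no — 2 is not related to itself.
Symmetric: no — 1 R 2 but not 2 R 1.
Transitive: yes — every two-step R-path is closed by a direct edge.
Euclidean: no — 1 R 2 and 1 R 1, but not 2 R 1.
Only transitive holds.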